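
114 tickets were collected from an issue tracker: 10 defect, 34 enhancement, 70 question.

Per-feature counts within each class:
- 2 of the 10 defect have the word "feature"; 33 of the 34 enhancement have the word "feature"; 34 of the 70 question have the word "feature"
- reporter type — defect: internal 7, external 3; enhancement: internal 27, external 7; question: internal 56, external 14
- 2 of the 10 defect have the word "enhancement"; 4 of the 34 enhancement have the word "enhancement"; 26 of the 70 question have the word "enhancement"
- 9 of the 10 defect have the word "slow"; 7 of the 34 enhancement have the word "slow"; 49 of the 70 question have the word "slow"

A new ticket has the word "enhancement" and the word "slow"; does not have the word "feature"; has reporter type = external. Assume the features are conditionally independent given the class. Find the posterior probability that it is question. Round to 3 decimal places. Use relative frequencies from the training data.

defect: (10/114) × (8/10) × (3/10) × (2/10) × (9/10) ≈ 0.00378947
enhancement: (34/114) × (1/34) × (7/34) × (4/34) × (7/34) ≈ 0.0000437436
question: (70/114) × (36/70) × (14/70) × (26/70) × (49/70) ≈ 0.0164211
P(question | x) = 0.0164211 / 0.0202543136 ≈ 0.811

0.811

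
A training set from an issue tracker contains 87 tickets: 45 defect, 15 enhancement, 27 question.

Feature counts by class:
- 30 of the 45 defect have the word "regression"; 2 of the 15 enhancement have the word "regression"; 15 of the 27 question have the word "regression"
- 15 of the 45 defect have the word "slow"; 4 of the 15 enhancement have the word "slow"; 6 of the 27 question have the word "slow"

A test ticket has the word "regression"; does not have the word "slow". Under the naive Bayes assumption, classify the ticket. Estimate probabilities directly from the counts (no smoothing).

defect

defect: (45/87) × (30/45) × (30/45) ≈ 0.229885
enhancement: (15/87) × (2/15) × (11/15) ≈ 0.0168582
question: (27/87) × (15/27) × (21/27) ≈ 0.1341
Highest score → defect.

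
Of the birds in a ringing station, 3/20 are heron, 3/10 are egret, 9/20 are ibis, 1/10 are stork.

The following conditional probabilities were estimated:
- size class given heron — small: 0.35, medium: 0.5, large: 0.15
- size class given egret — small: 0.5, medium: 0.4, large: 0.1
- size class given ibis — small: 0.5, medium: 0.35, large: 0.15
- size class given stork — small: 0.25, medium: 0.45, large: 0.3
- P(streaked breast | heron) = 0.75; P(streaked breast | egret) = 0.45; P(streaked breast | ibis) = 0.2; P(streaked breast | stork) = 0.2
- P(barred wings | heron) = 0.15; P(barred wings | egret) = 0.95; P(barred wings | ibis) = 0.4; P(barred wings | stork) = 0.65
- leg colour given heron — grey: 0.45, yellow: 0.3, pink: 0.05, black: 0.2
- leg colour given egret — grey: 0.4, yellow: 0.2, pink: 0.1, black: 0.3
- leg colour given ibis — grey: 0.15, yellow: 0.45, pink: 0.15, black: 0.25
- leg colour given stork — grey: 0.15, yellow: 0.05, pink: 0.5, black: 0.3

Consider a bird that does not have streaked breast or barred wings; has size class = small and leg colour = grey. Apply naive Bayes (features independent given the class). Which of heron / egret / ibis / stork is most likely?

heron: 0.15 × 0.35 × (1−0.75) × (1−0.15) × 0.45 = 0.0050203125
egret: 0.3 × 0.5 × (1−0.45) × (1−0.95) × 0.4 = 0.00165
ibis: 0.45 × 0.5 × (1−0.2) × (1−0.4) × 0.15 = 0.0162
stork: 0.1 × 0.25 × (1−0.2) × (1−0.65) × 0.15 = 0.00105
Highest score → ibis.

ibis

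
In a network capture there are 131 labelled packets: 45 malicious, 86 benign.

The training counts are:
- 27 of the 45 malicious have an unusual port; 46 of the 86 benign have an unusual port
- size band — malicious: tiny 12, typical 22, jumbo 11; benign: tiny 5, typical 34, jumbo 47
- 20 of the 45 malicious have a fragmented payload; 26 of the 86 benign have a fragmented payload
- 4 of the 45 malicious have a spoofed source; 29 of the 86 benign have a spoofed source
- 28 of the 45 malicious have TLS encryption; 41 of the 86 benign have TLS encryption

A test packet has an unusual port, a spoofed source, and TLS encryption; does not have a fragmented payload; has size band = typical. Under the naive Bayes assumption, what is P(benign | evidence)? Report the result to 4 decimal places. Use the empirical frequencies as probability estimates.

malicious: (45/131) × (27/45) × (22/45) × (25/45) × (4/45) × (28/45) ≈ 0.00309616
benign: (86/131) × (46/86) × (34/86) × (60/86) × (29/86) × (41/86) ≈ 0.0155706
P(benign | x) = 0.0155706 / 0.01866676 ≈ 0.8341

0.8341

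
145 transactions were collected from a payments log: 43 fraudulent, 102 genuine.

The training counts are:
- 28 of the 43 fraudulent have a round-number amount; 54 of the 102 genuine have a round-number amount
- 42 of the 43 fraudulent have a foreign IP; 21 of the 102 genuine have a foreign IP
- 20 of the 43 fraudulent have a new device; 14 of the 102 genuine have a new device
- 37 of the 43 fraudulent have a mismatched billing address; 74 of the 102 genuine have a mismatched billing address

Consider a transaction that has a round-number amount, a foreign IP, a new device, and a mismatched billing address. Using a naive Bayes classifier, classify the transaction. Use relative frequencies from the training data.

fraudulent

fraudulent: (43/145) × (28/43) × (42/43) × (20/43) × (37/43) ≈ 0.0754859
genuine: (102/145) × (54/102) × (21/102) × (14/102) × (74/102) ≈ 0.00763492
Highest score → fraudulent.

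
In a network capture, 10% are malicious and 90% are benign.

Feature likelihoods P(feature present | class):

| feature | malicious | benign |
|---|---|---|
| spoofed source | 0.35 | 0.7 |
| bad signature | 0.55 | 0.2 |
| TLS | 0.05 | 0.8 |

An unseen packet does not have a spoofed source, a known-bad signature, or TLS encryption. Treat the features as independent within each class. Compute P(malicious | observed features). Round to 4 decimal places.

malicious: 0.1 × (1−0.35) × (1−0.55) × (1−0.05) = 0.0277875
benign: 0.9 × (1−0.7) × (1−0.2) × (1−0.8) = 0.0432
P(malicious | x) = 0.0277875 / 0.0709875 ≈ 0.3914

0.3914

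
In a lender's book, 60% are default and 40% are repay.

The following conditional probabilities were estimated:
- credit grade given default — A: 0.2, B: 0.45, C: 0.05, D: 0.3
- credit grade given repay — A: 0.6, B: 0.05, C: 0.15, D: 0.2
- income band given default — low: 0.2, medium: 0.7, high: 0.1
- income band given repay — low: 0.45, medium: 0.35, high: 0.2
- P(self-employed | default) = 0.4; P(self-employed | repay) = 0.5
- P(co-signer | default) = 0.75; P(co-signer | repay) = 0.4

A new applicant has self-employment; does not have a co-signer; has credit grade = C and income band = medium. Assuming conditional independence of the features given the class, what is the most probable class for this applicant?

default: 0.6 × 0.05 × 0.7 × 0.4 × (1−0.75) = 0.0021
repay: 0.4 × 0.15 × 0.35 × 0.5 × (1−0.4) = 0.0063
Highest score → repay.

repay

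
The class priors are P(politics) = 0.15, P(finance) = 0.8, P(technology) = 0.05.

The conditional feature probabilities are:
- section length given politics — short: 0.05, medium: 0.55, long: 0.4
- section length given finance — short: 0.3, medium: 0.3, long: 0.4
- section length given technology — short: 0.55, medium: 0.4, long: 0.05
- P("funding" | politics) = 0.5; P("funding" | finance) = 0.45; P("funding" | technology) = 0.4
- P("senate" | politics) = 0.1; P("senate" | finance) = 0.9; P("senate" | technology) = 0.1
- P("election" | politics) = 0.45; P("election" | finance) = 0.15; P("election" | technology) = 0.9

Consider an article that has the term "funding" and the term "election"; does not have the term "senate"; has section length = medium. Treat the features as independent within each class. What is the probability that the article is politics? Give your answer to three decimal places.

0.673

politics: 0.15 × 0.55 × 0.5 × (1−0.1) × 0.45 = 0.01670625
finance: 0.8 × 0.3 × 0.45 × (1−0.9) × 0.15 = 0.00162
technology: 0.05 × 0.4 × 0.4 × (1−0.1) × 0.9 = 0.00648
P(politics | x) = 0.01670625 / 0.02480625 ≈ 0.673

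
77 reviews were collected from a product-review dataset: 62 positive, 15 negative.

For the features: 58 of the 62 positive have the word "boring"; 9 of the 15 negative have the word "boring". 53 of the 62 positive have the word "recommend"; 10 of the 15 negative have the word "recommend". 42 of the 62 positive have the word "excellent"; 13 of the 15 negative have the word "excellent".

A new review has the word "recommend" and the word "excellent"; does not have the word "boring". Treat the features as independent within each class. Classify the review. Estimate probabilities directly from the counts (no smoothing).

positive: (62/77) × (4/62) × (53/62) × (42/62) ≈ 0.0300823
negative: (15/77) × (6/15) × (10/15) × (13/15) ≈ 0.0450216
Highest score → negative.

negative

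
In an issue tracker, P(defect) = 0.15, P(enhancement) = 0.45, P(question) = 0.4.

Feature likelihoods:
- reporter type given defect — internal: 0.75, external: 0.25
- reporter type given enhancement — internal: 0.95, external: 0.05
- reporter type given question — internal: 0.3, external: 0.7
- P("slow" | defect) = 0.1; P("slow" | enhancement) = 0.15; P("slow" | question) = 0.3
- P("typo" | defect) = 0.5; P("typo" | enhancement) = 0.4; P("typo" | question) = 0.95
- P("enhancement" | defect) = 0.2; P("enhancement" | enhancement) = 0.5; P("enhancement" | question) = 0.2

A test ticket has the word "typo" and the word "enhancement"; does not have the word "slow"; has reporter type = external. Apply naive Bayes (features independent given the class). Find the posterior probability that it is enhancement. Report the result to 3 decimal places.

0.086

defect: 0.15 × 0.25 × (1−0.1) × 0.5 × 0.2 = 0.003375
enhancement: 0.45 × 0.05 × (1−0.15) × 0.4 × 0.5 = 0.003825
question: 0.4 × 0.7 × (1−0.3) × 0.95 × 0.2 = 0.03724
P(enhancement | x) = 0.003825 / 0.04444 ≈ 0.086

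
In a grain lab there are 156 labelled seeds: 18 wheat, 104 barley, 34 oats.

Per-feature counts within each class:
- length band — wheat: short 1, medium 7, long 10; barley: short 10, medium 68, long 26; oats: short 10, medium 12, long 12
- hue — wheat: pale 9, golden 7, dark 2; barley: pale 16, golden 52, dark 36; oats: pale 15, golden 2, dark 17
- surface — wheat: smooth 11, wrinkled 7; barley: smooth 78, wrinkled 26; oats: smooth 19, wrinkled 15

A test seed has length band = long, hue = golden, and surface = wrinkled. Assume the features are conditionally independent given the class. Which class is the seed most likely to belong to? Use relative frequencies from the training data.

barley

wheat: (18/156) × (10/18) × (7/18) × (7/18) ≈ 0.00969452
barley: (104/156) × (26/104) × (52/104) × (26/104) ≈ 0.0208333
oats: (34/156) × (12/34) × (2/34) × (15/34) ≈ 0.00199627
Highest score → barley.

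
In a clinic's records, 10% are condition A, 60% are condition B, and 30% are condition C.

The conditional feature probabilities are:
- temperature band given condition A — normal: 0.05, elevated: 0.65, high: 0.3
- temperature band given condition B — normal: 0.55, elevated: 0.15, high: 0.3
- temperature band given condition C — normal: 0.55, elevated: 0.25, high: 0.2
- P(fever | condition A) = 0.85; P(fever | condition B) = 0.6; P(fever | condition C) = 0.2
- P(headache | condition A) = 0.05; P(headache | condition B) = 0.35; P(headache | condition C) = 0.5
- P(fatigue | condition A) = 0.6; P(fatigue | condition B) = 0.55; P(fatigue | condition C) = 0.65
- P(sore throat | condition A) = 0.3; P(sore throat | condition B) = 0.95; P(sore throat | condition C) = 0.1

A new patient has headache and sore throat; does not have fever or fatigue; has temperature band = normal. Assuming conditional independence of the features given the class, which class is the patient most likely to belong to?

condition A: 0.1 × 0.05 × (1−0.85) × 0.05 × (1−0.6) × 0.3 = 0.0000045
condition B: 0.6 × 0.55 × (1−0.6) × 0.35 × (1−0.55) × 0.95 = 0.0197505
condition C: 0.3 × 0.55 × (1−0.2) × 0.5 × (1−0.65) × 0.1 = 0.00231
Highest score → condition B.

condition B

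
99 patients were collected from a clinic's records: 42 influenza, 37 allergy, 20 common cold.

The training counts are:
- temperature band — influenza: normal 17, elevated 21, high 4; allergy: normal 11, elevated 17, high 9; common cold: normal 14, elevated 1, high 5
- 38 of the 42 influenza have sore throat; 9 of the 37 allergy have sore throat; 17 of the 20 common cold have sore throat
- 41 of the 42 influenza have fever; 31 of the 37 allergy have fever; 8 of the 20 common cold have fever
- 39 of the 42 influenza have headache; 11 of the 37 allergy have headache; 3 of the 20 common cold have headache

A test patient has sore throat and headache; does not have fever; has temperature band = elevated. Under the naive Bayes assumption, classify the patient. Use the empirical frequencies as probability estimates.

influenza

influenza: (42/99) × (21/42) × (38/42) × (1/42) × (39/42) ≈ 0.00424311
allergy: (37/99) × (17/37) × (9/37) × (6/37) × (11/37) ≈ 0.0020137
common cold: (20/99) × (1/20) × (17/20) × (12/20) × (3/20) ≈ 0.000772727
Highest score → influenza.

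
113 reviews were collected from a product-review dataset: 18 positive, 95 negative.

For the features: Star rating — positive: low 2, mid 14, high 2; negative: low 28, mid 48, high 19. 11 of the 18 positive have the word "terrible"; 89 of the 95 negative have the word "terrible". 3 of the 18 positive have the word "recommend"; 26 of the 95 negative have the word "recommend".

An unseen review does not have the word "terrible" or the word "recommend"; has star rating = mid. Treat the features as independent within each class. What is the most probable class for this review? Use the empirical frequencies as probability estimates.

positive

positive: (18/113) × (14/18) × (7/18) × (15/18) ≈ 0.0401508
negative: (95/113) × (48/95) × (6/95) × (69/95) ≈ 0.0194857
Highest score → positive.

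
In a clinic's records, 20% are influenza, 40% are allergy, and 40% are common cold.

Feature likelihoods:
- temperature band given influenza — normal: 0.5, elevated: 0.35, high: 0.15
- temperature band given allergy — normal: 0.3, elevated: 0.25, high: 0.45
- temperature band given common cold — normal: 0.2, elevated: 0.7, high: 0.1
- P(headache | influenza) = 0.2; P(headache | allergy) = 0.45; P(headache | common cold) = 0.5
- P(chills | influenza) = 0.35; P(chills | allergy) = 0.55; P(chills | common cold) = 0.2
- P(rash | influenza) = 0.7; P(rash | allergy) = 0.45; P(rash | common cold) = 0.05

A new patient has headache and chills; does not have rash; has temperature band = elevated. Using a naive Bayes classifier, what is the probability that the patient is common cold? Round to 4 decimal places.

0.6382

influenza: 0.2 × 0.35 × 0.2 × 0.35 × (1−0.7) = 0.00147
allergy: 0.4 × 0.25 × 0.45 × 0.55 × (1−0.45) = 0.0136125
common cold: 0.4 × 0.7 × 0.5 × 0.2 × (1−0.05) = 0.0266
P(common cold | x) = 0.0266 / 0.0416825 ≈ 0.6382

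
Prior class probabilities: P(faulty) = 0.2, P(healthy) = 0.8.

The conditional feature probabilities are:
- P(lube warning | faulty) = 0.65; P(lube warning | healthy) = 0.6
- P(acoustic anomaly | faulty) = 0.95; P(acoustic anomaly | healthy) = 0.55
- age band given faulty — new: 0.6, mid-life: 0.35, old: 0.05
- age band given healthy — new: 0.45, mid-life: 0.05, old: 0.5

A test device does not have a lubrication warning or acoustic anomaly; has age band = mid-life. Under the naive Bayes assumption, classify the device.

healthy

faulty: 0.2 × (1−0.65) × (1−0.95) × 0.35 = 0.001225
healthy: 0.8 × (1−0.6) × (1−0.55) × 0.05 = 0.0072
Highest score → healthy.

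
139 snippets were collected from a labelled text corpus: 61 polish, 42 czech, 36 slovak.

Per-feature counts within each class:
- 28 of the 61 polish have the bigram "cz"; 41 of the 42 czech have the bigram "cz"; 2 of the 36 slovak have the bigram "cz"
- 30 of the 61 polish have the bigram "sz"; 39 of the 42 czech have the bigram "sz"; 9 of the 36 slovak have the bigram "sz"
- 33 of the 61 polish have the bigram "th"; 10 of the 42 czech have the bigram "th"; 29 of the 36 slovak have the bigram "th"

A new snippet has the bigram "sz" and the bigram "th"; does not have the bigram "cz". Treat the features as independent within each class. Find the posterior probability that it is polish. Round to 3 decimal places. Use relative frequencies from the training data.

polish: (61/139) × (33/61) × (30/61) × (33/61) ≈ 0.0631647
czech: (42/139) × (1/42) × (39/42) × (10/42) ≈ 0.00159056
slovak: (36/139) × (34/36) × (9/36) × (29/36) ≈ 0.0492606
P(polish | x) = 0.0631647 / 0.11401586 ≈ 0.554

0.554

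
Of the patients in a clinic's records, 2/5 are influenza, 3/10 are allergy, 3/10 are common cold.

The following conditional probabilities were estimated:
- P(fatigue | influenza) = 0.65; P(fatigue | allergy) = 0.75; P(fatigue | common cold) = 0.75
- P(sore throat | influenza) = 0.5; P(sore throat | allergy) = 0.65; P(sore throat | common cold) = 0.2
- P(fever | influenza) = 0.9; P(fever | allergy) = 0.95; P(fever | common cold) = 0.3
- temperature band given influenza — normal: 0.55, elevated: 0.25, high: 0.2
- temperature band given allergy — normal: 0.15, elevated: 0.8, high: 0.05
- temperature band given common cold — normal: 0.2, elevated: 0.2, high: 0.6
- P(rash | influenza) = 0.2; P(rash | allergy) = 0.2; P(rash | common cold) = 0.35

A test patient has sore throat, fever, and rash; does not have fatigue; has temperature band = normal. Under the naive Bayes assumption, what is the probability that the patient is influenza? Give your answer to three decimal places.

0.803

influenza: 0.4 × (1−0.65) × 0.5 × 0.9 × 0.55 × 0.2 = 0.00693
allergy: 0.3 × (1−0.75) × 0.65 × 0.95 × 0.15 × 0.2 = 0.001389375
common cold: 0.3 × (1−0.75) × 0.2 × 0.3 × 0.2 × 0.35 = 0.000315
P(influenza | x) = 0.00693 / 0.008634375 ≈ 0.803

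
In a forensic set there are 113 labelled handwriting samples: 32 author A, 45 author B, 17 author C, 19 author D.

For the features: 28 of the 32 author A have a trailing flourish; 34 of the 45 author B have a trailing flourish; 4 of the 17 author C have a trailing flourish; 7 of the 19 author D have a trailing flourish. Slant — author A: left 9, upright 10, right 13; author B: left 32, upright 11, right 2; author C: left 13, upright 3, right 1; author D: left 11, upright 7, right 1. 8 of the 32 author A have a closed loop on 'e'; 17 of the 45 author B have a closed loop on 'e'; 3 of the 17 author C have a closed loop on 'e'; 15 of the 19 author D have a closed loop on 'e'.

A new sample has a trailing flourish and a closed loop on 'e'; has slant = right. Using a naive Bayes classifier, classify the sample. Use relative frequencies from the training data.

author A: (32/113) × (28/32) × (13/32) × (8/32) ≈ 0.0251659
author B: (45/113) × (34/45) × (2/45) × (17/45) ≈ 0.0050519
author C: (17/113) × (4/17) × (1/17) × (3/17) ≈ 0.000367456
author D: (19/113) × (7/19) × (1/19) × (15/19) ≈ 0.00257397
Highest score → author A.

author A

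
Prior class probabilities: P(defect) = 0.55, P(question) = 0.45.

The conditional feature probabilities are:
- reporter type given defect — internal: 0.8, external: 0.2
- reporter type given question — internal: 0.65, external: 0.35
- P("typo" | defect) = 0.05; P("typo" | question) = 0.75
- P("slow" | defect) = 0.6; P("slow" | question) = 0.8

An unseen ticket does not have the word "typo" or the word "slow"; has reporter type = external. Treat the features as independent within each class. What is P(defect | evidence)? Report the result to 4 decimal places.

0.8415

defect: 0.55 × 0.2 × (1−0.05) × (1−0.6) = 0.0418
question: 0.45 × 0.35 × (1−0.75) × (1−0.8) = 0.007875
P(defect | x) = 0.0418 / 0.049675 ≈ 0.8415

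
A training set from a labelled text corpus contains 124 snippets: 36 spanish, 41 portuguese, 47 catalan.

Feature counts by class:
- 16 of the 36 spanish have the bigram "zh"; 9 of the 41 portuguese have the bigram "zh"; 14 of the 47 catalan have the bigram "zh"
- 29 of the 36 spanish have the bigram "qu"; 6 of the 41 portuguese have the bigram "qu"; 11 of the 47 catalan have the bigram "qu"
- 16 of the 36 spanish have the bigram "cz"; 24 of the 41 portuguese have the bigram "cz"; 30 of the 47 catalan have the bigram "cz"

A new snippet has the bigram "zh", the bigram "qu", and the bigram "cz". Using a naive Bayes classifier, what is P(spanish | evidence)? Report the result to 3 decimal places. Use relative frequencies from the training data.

0.667

spanish: (36/124) × (16/36) × (29/36) × (16/36) ≈ 0.0461967
portuguese: (41/124) × (9/41) × (6/41) × (24/41) ≈ 0.0062175
catalan: (47/124) × (14/47) × (11/47) × (30/47) ≈ 0.0168665
P(spanish | x) = 0.0461967 / 0.0692807 ≈ 0.667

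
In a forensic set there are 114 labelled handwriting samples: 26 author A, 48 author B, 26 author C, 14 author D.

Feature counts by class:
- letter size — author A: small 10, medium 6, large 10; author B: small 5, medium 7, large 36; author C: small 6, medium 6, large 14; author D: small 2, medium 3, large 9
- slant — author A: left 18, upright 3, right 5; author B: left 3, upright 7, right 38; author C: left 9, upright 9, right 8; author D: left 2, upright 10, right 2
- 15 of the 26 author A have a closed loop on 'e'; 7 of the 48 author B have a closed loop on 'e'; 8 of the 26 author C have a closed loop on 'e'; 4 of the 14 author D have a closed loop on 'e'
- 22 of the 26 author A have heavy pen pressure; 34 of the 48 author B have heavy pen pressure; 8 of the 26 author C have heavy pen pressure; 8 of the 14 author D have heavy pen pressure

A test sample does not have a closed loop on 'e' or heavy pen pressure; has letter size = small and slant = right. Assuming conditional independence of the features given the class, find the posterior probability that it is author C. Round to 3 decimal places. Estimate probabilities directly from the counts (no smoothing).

0.425

author A: (26/114) × (10/26) × (5/26) × (11/26) × (4/26) ≈ 0.00109799
author B: (48/114) × (5/48) × (38/48) × (41/48) × (14/48) ≈ 0.00865041
author C: (26/114) × (6/26) × (8/26) × (18/26) × (18/26) ≈ 0.00776178
author D: (14/114) × (2/14) × (2/14) × (10/14) × (6/14) ≈ 0.000767224
P(author C | x) = 0.00776178 / 0.018277404 ≈ 0.425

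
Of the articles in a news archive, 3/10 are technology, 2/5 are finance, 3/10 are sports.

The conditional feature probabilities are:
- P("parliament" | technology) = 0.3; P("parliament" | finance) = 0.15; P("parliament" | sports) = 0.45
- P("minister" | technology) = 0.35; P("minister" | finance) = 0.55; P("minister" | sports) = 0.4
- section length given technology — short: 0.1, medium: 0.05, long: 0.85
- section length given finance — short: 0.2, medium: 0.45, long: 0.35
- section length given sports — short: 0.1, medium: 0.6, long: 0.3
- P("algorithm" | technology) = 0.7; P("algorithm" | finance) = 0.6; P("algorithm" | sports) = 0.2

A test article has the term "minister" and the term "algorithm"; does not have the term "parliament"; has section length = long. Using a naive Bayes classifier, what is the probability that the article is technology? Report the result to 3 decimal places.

0.503

technology: 0.3 × (1−0.3) × 0.35 × 0.85 × 0.7 = 0.0437325
finance: 0.4 × (1−0.15) × 0.55 × 0.35 × 0.6 = 0.03927
sports: 0.3 × (1−0.45) × 0.4 × 0.3 × 0.2 = 0.00396
P(technology | x) = 0.0437325 / 0.0869625 ≈ 0.503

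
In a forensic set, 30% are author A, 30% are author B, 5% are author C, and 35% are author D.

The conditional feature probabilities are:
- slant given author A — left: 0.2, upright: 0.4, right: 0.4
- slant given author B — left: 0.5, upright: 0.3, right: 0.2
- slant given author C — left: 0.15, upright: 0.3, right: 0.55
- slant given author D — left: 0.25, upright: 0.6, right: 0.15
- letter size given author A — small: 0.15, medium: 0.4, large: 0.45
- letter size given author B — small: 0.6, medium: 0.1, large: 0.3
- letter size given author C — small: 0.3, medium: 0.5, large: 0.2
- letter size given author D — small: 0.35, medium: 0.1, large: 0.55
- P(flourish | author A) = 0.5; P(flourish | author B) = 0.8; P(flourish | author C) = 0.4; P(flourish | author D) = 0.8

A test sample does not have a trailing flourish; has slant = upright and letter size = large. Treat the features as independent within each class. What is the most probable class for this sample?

author A

author A: 0.3 × 0.4 × 0.45 × (1−0.5) = 0.027
author B: 0.3 × 0.3 × 0.3 × (1−0.8) = 0.0054
author C: 0.05 × 0.3 × 0.2 × (1−0.4) = 0.0018
author D: 0.35 × 0.6 × 0.55 × (1−0.8) = 0.0231
Highest score → author A.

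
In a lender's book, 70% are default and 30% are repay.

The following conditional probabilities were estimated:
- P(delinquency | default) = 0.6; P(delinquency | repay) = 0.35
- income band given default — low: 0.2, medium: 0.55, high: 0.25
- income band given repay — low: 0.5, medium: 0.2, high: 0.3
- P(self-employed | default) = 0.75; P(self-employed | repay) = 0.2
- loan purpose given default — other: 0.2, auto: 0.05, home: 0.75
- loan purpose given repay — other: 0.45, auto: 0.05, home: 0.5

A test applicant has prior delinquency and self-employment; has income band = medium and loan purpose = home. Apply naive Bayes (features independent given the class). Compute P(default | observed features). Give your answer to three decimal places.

0.984

default: 0.7 × 0.6 × 0.55 × 0.75 × 0.75 = 0.1299375
repay: 0.3 × 0.35 × 0.2 × 0.2 × 0.5 = 0.0021
P(default | x) = 0.1299375 / 0.1320375 ≈ 0.984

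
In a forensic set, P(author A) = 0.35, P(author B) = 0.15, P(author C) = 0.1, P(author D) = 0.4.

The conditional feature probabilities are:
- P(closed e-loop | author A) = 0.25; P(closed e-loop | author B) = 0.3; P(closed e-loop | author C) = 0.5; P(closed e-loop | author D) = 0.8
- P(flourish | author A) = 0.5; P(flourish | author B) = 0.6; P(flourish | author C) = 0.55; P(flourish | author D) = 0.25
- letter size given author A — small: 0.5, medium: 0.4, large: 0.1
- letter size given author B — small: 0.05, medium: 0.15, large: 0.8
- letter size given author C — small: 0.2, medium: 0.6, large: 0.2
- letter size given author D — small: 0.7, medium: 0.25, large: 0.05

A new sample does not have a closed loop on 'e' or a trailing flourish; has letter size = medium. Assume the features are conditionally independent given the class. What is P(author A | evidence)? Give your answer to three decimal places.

author A: 0.35 × (1−0.25) × (1−0.5) × 0.4 = 0.0525
author B: 0.15 × (1−0.3) × (1−0.6) × 0.15 = 0.0063
author C: 0.1 × (1−0.5) × (1−0.55) × 0.6 = 0.0135
author D: 0.4 × (1−0.8) × (1−0.25) × 0.25 = 0.015
P(author A | x) = 0.0525 / 0.0873 ≈ 0.601

0.601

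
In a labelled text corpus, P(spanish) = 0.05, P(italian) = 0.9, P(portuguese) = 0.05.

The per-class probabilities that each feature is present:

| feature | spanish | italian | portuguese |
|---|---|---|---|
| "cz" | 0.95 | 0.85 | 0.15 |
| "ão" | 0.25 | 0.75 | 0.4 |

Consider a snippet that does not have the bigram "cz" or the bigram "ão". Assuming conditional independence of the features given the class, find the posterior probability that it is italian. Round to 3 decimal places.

spanish: 0.05 × (1−0.95) × (1−0.25) = 0.001875
italian: 0.9 × (1−0.85) × (1−0.75) = 0.03375
portuguese: 0.05 × (1−0.15) × (1−0.4) = 0.0255
P(italian | x) = 0.03375 / 0.061125 ≈ 0.552

0.552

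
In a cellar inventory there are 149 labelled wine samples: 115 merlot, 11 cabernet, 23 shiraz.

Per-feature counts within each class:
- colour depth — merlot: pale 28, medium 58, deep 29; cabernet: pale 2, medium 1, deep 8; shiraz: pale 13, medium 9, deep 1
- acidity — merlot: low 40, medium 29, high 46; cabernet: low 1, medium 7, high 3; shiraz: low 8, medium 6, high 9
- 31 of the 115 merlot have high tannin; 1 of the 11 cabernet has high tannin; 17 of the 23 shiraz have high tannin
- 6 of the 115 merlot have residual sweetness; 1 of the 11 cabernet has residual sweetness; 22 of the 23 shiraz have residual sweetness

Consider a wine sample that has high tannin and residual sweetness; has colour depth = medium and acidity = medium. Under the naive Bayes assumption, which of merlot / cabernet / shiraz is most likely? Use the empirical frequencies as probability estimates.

merlot: (115/149) × (58/115) × (29/115) × (31/115) × (6/115) ≈ 0.00138057
cabernet: (11/149) × (1/11) × (7/11) × (1/11) × (1/11) ≈ 0.0000352967
shiraz: (23/149) × (9/23) × (6/23) × (17/23) × (22/23) ≈ 0.0111403
Highest score → shiraz.

shiraz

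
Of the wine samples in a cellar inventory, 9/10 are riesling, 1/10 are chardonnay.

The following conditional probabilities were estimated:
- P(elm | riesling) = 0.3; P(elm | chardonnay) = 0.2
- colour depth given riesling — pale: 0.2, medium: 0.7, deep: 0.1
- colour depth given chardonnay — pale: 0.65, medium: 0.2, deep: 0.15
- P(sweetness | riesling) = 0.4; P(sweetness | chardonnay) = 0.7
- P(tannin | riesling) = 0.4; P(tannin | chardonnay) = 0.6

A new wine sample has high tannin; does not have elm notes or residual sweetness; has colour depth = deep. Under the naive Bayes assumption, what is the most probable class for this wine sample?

riesling: 0.9 × (1−0.3) × 0.1 × (1−0.4) × 0.4 = 0.01512
chardonnay: 0.1 × (1−0.2) × 0.15 × (1−0.7) × 0.6 = 0.00216
Highest score → riesling.

riesling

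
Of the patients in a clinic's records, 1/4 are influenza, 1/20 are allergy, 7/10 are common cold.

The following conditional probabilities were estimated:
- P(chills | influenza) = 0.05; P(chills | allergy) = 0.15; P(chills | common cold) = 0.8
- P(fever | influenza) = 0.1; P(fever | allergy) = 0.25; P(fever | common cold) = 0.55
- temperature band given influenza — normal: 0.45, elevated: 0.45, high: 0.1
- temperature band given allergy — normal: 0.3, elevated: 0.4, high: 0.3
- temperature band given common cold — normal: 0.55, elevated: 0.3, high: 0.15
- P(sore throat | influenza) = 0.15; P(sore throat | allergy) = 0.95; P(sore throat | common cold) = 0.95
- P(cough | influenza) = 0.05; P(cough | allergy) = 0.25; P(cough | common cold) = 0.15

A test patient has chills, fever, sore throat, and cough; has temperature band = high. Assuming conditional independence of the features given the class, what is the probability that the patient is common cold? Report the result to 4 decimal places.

0.9800

influenza: 0.25 × 0.05 × 0.1 × 0.1 × 0.15 × 0.05 = 0.0000009375
allergy: 0.05 × 0.15 × 0.25 × 0.3 × 0.95 × 0.25 = 0.00013359375
common cold: 0.7 × 0.8 × 0.55 × 0.15 × 0.95 × 0.15 = 0.0065835
P(common cold | x) = 0.0065835 / 0.00671803125 ≈ 0.9800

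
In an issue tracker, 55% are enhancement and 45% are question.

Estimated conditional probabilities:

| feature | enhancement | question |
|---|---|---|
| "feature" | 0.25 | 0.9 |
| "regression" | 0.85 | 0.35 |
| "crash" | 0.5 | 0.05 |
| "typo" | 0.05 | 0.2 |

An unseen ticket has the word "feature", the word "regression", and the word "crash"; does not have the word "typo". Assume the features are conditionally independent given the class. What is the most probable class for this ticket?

enhancement: 0.55 × 0.25 × 0.85 × 0.5 × (1−0.05) = 0.055515625
question: 0.45 × 0.9 × 0.35 × 0.05 × (1−0.2) = 0.00567
Highest score → enhancement.

enhancement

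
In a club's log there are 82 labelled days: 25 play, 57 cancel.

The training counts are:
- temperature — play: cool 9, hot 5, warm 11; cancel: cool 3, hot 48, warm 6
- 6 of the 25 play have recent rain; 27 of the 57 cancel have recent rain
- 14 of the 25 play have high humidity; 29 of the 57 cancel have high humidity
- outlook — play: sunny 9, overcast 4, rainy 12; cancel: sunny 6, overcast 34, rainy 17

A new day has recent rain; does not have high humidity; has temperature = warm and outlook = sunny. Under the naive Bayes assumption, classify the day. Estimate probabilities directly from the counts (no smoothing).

play

play: (25/82) × (11/25) × (6/25) × (11/25) × (9/25) ≈ 0.00509971
cancel: (57/82) × (6/57) × (27/57) × (28/57) × (6/57) ≈ 0.0017922
Highest score → play.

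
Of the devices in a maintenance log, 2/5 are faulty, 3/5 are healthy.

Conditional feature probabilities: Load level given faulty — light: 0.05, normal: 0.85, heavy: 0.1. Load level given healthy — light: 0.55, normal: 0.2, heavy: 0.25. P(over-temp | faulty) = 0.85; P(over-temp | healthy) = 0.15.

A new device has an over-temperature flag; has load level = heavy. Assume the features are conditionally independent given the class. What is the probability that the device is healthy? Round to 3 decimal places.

faulty: 0.4 × 0.1 × 0.85 = 0.034
healthy: 0.6 × 0.25 × 0.15 = 0.0225
P(healthy | x) = 0.0225 / 0.0565 ≈ 0.398

0.398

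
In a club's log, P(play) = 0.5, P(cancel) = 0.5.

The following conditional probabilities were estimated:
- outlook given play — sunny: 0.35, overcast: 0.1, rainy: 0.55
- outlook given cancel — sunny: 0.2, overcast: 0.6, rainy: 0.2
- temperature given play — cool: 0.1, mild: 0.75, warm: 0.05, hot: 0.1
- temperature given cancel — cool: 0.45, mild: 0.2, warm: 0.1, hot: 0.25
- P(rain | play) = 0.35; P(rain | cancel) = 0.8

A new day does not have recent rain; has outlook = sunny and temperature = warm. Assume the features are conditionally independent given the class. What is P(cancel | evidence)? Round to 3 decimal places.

play: 0.5 × 0.35 × 0.05 × (1−0.35) = 0.0056875
cancel: 0.5 × 0.2 × 0.1 × (1−0.8) = 0.002
P(cancel | x) = 0.002 / 0.0076875 ≈ 0.260

0.260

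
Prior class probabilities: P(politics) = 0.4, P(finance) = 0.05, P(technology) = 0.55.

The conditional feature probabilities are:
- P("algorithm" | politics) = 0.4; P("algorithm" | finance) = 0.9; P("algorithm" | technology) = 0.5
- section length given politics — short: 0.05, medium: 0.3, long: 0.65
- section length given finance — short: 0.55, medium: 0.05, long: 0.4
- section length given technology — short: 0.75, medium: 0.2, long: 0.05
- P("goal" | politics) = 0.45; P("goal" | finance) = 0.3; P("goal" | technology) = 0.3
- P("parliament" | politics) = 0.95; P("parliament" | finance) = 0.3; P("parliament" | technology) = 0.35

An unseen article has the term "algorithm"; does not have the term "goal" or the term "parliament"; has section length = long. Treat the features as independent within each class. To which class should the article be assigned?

finance

politics: 0.4 × 0.4 × 0.65 × (1−0.45) × (1−0.95) = 0.00286
finance: 0.05 × 0.9 × 0.4 × (1−0.3) × (1−0.3) = 0.00882
technology: 0.55 × 0.5 × 0.05 × (1−0.3) × (1−0.35) = 0.00625625
Highest score → finance.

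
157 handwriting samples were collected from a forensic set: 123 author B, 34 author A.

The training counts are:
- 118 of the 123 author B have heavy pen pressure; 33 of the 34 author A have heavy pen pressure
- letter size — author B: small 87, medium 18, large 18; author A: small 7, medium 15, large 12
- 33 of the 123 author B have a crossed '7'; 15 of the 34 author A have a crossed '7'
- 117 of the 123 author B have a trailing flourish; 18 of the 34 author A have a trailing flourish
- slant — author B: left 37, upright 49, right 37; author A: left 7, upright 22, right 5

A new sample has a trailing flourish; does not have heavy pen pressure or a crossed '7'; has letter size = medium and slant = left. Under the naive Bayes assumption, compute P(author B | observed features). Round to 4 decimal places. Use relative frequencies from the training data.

0.8508

author B: (123/157) × (5/123) × (18/123) × (90/123) × (117/123) × (37/123) ≈ 0.000975781
author A: (34/157) × (1/34) × (15/34) × (19/34) × (18/34) × (7/34) ≈ 0.000171159
P(author B | x) = 0.000975781 / 0.00114694 ≈ 0.8508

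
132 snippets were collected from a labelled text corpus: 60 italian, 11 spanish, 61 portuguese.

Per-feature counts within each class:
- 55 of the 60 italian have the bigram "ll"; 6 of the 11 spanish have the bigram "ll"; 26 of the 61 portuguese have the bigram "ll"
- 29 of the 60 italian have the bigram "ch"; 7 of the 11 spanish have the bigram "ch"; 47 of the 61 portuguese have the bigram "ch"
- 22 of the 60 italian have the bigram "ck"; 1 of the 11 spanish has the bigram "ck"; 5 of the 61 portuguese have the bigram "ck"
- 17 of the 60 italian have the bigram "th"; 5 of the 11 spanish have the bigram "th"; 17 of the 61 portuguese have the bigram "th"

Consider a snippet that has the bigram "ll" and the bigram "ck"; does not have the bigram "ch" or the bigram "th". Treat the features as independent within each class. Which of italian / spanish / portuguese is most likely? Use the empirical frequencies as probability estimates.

italian: (60/132) × (55/60) × (31/60) × (22/60) × (43/60) ≈ 0.0565702
spanish: (11/132) × (6/11) × (4/11) × (1/11) × (6/11) ≈ 0.000819616
portuguese: (61/132) × (26/61) × (14/61) × (5/61) × (44/61) ≈ 0.00267276
Highest score → italian.

italian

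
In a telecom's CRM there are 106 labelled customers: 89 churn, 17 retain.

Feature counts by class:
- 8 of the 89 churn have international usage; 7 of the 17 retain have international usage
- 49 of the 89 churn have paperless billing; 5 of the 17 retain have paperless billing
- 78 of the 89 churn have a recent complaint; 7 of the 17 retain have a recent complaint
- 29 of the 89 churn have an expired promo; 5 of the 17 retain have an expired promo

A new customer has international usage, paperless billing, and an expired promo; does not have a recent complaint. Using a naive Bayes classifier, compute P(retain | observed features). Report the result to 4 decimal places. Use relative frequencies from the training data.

churn: (89/106) × (8/89) × (49/89) × (11/89) × (29/89) ≈ 0.0016734
retain: (17/106) × (7/17) × (5/17) × (10/17) × (5/17) ≈ 0.00336036
P(retain | x) = 0.00336036 / 0.00503376 ≈ 0.6676

0.6676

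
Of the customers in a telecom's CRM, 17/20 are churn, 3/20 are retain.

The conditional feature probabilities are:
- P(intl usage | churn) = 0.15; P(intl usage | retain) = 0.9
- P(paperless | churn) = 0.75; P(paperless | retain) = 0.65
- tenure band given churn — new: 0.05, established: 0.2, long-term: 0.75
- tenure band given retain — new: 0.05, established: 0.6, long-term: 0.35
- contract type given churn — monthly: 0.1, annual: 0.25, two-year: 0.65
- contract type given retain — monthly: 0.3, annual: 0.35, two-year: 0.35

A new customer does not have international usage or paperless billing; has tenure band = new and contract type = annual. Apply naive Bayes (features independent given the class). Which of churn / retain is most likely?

churn

churn: 0.85 × (1−0.15) × (1−0.75) × 0.05 × 0.25 = 0.0022578125
retain: 0.15 × (1−0.9) × (1−0.65) × 0.05 × 0.35 = 0.000091875
Highest score → churn.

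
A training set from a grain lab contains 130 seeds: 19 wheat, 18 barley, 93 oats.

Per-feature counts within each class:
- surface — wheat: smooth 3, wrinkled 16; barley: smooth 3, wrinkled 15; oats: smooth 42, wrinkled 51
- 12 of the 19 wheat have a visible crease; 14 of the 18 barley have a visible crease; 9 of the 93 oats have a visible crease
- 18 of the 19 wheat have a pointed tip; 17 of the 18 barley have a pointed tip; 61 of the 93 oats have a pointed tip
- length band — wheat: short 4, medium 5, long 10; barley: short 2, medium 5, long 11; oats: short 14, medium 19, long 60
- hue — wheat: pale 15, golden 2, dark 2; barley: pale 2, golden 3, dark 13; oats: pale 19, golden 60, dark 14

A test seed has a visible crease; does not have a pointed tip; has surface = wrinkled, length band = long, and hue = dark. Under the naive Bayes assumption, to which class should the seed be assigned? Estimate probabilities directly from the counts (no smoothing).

wheat: (19/130) × (16/19) × (12/19) × (1/19) × (10/19) × (2/19) ≈ 0.000226659
barley: (18/130) × (15/18) × (14/18) × (1/18) × (11/18) × (13/18) ≈ 0.0022005
oats: (93/130) × (51/93) × (9/93) × (32/93) × (60/93) × (14/93) ≈ 0.00126872
Highest score → barley.

barley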